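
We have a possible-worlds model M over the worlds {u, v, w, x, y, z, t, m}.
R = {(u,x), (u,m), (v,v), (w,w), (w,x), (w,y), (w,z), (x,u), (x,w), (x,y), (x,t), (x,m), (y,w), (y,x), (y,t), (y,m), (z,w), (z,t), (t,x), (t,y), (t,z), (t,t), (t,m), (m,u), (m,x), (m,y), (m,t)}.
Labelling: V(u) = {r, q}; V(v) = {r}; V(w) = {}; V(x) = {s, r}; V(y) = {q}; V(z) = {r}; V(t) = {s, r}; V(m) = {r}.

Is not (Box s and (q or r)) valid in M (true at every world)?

Let φ = not (Box s and (q or r)). Evaluate φ at each world:
  u (successors {x, m}): φ is true.
  v (successors {v}): φ is true.
  w (successors {w, x, y, z}): φ is true.
  x (successors {u, w, y, t, m}): φ is true.
  y (successors {w, x, t, m}): φ is true.
  z (successors {w, t}): φ is true.
  t (successors {x, y, z, t, m}): φ is true.
  m (successors {u, x, y, t}): φ is true.
For instance, at z:
  At z: Box s and (q or r) is false, so not (Box s and (q or r)) is true.
    At z: Box s is false, q or r is true, so Box s and (q or r) is false.
      At z: Box s requires s at every successor {w, t}.
        s fails at w, so Box s is false at z.

Yes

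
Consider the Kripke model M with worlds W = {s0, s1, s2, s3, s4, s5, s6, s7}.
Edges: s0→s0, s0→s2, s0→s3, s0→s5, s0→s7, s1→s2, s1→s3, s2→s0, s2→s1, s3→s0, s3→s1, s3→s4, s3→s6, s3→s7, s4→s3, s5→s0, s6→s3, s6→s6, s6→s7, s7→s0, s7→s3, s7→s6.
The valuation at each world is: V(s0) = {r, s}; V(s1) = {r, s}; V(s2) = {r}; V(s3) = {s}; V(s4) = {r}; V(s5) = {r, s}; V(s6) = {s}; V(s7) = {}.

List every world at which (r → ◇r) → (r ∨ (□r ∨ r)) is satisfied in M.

Let φ = (r → ◇r) → (r ∨ (□r ∨ r)). Evaluate φ at each world:
  s0 (successors {s0, s2, s3, s5, s7}): φ is true.
  s1 (successors {s2, s3}): φ is true.
  s2 (successors {s0, s1}): φ is true.
  s3 (successors {s0, s1, s4, s6, s7}): φ is false.
  s4 (successors {s3}): φ is true.
  s5 (successors {s0}): φ is true.
  s6 (successors {s3, s6, s7}): φ is false.
  s7 (successors {s0, s3, s6}): φ is false.
For instance, at s5:
  At s5: r → ◇r is true, r ∨ (□r ∨ r) is true, so (r → ◇r) → (r ∨ (□r ∨ r)) is true.
    At s5: r is true, ◇r is true, so r → ◇r is true.
      At s5: ◇r requires r at some successor in {s0}.
        r holds at s0, so ◇r is true at s5.
    At s5: r is true, □r ∨ r is true, so r ∨ (□r ∨ r) is true.
      At s5: □r is true, r is true, so □r ∨ r is true.
Satisfying worlds: {s0, s1, s2, s4, s5}

s0, s1, s2, s4, s5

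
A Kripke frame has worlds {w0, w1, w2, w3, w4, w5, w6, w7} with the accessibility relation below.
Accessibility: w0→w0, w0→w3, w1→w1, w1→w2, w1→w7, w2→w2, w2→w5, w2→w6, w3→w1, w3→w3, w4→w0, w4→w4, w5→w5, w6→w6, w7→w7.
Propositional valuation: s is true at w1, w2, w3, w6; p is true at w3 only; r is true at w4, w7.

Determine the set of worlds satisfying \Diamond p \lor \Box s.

w0, w3, w6

Recall that \Box ψ holds at a world iff ψ holds at every accessible world, and \Diamond ψ holds iff ψ holds at some accessible world.
Let φ = \Diamond p \lor \Box s. Evaluate φ at each world:
  w0 (successors {w0, w3}): φ is true.
  w1 (successors {w1, w2, w7}): φ is false.
  w2 (successors {w2, w5, w6}): φ is false.
  w3 (successors {w1, w3}): φ is true.
  w4 (successors {w0, w4}): φ is false.
  w5 (successors {w5}): φ is false.
  w6 (successors {w6}): φ is true.
  w7 (successors {w7}): φ is false.
For instance, at w5:
  At w5: \Diamond p is false, \Box s is false, so \Diamond p \lor \Box s is false.
    At w5: \Diamond p requires p at some successor in {w5}.
      At w5: p is false.
    So \Diamond p is false at w5.
    At w5: \Box s requires s at every successor {w5}.
      s fails at w5, so \Box s is false at w5.
Satisfying worlds: {w0, w3, w6}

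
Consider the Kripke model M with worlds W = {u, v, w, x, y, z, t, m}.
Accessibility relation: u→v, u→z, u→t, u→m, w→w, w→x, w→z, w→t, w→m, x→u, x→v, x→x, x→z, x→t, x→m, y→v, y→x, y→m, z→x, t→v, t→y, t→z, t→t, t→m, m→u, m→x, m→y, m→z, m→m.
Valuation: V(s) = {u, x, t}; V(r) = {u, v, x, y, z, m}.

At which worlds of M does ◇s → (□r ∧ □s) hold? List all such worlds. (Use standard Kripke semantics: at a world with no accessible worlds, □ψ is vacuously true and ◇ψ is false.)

Let φ = ◇s → (□r ∧ □s). Evaluate φ at each world:
  u (successors {v, z, t, m}): φ is false.
  v (successors ∅): φ is true.
  w (successors {w, x, z, t, m}): φ is false.
  x (successors {u, v, x, z, t, m}): φ is false.
  y (successors {v, x, m}): φ is false.
  z (successors {x}): φ is true.
  t (successors {v, y, z, t, m}): φ is false.
  m (successors {u, x, y, z, m}): φ is false.
For instance, at x:
  At x: ◇s is true, □r ∧ □s is false, so ◇s → (□r ∧ □s) is false.
    At x: ◇s requires s at some successor in {u, v, x, z, t, m}.
      s holds at u, so ◇s is true at x.
    At x: □r is false, □s is false, so □r ∧ □s is false.
      At x: □r requires r at every successor {u, v, x, z, t, m}.
        r fails at t, so □r is false at x.
      At x: □s requires s at every successor {u, v, x, z, t, m}.
        s fails at v, so □s is false at x.
Satisfying worlds: {v, z}

v, z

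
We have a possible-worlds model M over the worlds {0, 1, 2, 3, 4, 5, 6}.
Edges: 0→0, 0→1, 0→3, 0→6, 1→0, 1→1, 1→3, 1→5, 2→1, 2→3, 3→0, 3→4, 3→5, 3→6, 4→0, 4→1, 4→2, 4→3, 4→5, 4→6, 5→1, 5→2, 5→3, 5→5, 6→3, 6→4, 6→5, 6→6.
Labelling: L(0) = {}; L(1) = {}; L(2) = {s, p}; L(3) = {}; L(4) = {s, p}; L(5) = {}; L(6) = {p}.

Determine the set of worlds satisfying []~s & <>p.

0

Let φ = []~s & <>p. Evaluate φ at each world:
  0 (successors {0, 1, 3, 6}): φ is true.
  1 (successors {0, 1, 3, 5}): φ is false.
  2 (successors {1, 3}): φ is false.
  3 (successors {0, 4, 5, 6}): φ is false.
  4 (successors {0, 1, 2, 3, 5, 6}): φ is false.
  5 (successors {1, 2, 3, 5}): φ is false.
  6 (successors {3, 4, 5, 6}): φ is false.
For instance, at 2:
  At 2: []~s is true, <>p is false, so []~s & <>p is false.
    At 2: []~s requires ~s at every successor {1, 3}.
      At 1: ~s is true.
      At 3: ~s is true.
    So []~s is true at 2.
    At 2: <>p requires p at some successor in {1, 3}.
      At 1: p is false.
      At 3: p is false.
    So <>p is false at 2.
Satisfying worlds: {0}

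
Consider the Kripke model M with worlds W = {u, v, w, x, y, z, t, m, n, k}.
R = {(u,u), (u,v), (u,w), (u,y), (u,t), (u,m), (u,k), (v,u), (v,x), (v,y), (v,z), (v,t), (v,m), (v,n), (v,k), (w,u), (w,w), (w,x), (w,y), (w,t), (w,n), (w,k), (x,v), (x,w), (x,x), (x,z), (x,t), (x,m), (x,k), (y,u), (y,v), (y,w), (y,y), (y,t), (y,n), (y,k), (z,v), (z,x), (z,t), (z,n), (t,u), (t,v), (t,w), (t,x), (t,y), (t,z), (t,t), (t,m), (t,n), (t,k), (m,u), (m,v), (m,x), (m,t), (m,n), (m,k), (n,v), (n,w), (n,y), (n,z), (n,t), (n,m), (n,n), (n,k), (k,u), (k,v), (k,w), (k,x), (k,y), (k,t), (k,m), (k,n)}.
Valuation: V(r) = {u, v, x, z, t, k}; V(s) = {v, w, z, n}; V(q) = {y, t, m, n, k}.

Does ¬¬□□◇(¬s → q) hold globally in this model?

Let φ = ¬¬□□◇(¬s → q). Evaluate φ at each world:
  u (successors {u, v, w, y, t, m, k}): φ is true.
  v (successors {u, x, y, z, t, m, n, k}): φ is true.
  w (successors {u, w, x, y, t, n, k}): φ is true.
  x (successors {v, w, x, z, t, m, k}): φ is true.
  y (successors {u, v, w, y, t, n, k}): φ is true.
  z (successors {v, x, t, n}): φ is true.
  t (successors {u, v, w, x, y, z, t, m, n, k}): φ is true.
  m (successors {u, v, x, t, n, k}): φ is true.
  n (successors {v, w, y, z, t, m, n, k}): φ is true.
  k (successors {u, v, w, x, y, t, m, n}): φ is true.
For instance, at w:
  At w: ¬□□◇(¬s → q) is false, so ¬¬□□◇(¬s → q) is true.
    At w: □□◇(¬s → q) is true, so ¬□□◇(¬s → q) is false.
      At w: □□◇(¬s → q) requires □◇(¬s → q) at every successor {u, w, x, y, t, n, k}.
        At u: □◇(¬s → q) is true.
        At w: □◇(¬s → q) is true.
        At x: □◇(¬s → q) is true.
        At y: □◇(¬s → q) is true.
        At t: □◇(¬s → q) is true.
        At n: □◇(¬s → q) is true.
        At k: □◇(¬s → q) is true.
      So □□◇(¬s → q) is true at w.

Yes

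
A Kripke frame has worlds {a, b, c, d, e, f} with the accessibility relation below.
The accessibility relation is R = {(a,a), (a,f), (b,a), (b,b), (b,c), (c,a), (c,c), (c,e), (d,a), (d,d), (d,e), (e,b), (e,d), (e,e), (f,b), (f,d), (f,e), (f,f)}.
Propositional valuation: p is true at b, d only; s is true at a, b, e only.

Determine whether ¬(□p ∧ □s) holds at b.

Yes

Recall that □ψ holds at a world iff ψ holds at every accessible world, and ◇ψ holds iff ψ holds at some accessible world.
At b: □p ∧ □s is false, so ¬(□p ∧ □s) is true.
  At b: □p is false, □s is false, so □p ∧ □s is false.
    At b: □p requires p at every successor {a, b, c}.
      p fails at a, so □p is false at b.
    At b: □s requires s at every successor {a, b, c}.
      s fails at c, so □s is false at b.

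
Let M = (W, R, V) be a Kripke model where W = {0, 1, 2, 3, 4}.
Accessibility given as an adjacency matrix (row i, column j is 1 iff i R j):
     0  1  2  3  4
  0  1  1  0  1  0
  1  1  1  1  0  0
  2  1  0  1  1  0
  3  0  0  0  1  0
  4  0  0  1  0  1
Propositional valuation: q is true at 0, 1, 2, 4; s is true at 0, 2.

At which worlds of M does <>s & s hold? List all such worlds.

Let φ = <>s & s. Evaluate φ at each world:
  0 (successors {0, 1, 3}): φ is true.
  1 (successors {0, 1, 2}): φ is false.
  2 (successors {0, 2, 3}): φ is true.
  3 (successors {3}): φ is false.
  4 (successors {2, 4}): φ is false.
For instance, at 0:
  At 0: <>s is true, s is true, so <>s & s is true.
    At 0: <>s requires s at some successor in {0, 1, 3}.
      s holds at 0, so <>s is true at 0.
Satisfying worlds: {0, 2}

0, 2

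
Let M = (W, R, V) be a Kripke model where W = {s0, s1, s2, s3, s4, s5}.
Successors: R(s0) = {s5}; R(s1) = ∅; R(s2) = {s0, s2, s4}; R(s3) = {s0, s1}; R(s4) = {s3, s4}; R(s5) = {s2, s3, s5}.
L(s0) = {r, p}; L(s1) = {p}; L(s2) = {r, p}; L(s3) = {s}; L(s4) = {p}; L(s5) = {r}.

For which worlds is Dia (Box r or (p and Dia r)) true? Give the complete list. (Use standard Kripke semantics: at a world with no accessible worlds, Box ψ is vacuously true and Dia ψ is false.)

Recall that Box ψ holds at a world iff ψ holds at every accessible world, and Dia ψ holds iff ψ holds at some accessible world.
Let φ = Dia (Box r or (p and Dia r)). Evaluate φ at each world:
  s0 (successors {s5}): φ is false.
  s1 (successors ∅): φ is false.
  s2 (successors {s0, s2, s4}): φ is true.
  s3 (successors {s0, s1}): φ is true.
  s4 (successors {s3, s4}): φ is false.
  s5 (successors {s2, s3, s5}): φ is true.
For instance, at s2:
  At s2: Dia (Box r or (p and Dia r)) requires Box r or (p and Dia r) at some successor in {s0, s2, s4}.
    Box r or (p and Dia r) holds at s0, so Dia (Box r or (p and Dia r)) is true at s2.
      At s0: Box r is true, p and Dia r is true, so Box r or (p and Dia r) is true.
Satisfying worlds: {s2, s3, s5}

s2, s3, s5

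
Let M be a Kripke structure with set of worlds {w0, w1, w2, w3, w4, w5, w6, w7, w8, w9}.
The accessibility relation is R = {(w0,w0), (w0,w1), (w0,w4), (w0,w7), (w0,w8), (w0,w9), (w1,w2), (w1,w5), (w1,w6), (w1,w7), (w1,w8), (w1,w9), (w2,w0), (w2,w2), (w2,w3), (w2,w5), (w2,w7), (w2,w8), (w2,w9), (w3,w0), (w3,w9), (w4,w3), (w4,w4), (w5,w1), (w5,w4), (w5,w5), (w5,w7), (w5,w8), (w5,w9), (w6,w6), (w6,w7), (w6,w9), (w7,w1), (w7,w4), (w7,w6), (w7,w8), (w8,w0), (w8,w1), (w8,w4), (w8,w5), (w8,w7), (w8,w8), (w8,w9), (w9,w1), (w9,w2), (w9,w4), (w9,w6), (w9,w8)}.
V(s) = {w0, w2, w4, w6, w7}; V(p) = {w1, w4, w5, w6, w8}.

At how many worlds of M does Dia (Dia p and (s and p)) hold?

8

Let φ = Dia (Dia p and (s and p)). Evaluate φ at each world:
  w0 (successors {w0, w1, w4, w7, w8, w9}): φ is true.
  w1 (successors {w2, w5, w6, w7, w8, w9}): φ is true.
  w2 (successors {w0, w2, w3, w5, w7, w8, w9}): φ is false.
  w3 (successors {w0, w9}): φ is false.
  w4 (successors {w3, w4}): φ is true.
  w5 (successors {w1, w4, w5, w7, w8, w9}): φ is true.
  w6 (successors {w6, w7, w9}): φ is true.
  w7 (successors {w1, w4, w6, w8}): φ is true.
  w8 (successors {w0, w1, w4, w5, w7, w8, w9}): φ is true.
  w9 (successors {w1, w2, w4, w6, w8}): φ is true.
For instance, at w2:
  At w2: Dia (Dia p and (s and p)) requires Dia p and (s and p) at some successor in {w0, w2, w3, w5, w7, w8, w9}.
    At w0: Dia p and (s and p) is false.
    At w2: Dia p and (s and p) is false.
    At w3: Dia p and (s and p) is false.
    At w5: Dia p and (s and p) is false.
    At w7: Dia p and (s and p) is false.
    At w8: Dia p and (s and p) is false.
    At w9: Dia p and (s and p) is false.
  So Dia (Dia p and (s and p)) is false at w2.
Satisfying worlds: {w0, w1, w4, w5, w6, w7, w8, w9}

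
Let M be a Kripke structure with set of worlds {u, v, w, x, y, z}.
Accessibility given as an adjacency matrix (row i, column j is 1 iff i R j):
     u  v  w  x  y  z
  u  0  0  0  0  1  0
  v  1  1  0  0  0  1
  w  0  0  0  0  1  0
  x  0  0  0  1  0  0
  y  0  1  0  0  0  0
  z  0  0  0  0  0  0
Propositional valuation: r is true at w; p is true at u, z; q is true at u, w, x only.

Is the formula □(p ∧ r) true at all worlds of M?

Let φ = □(p ∧ r). Evaluate φ at each world:
  u (successors {y}): φ is false.
  v (successors {u, v, z}): φ is false.
  w (successors {y}): φ is false.
  x (successors {x}): φ is false.
  y (successors {v}): φ is false.
  z (successors ∅): φ is true.
Detail at u (counterexample):
  At u: □(p ∧ r) requires p ∧ r at every successor {y}.
    p ∧ r fails at y, so □(p ∧ r) is false at u.

No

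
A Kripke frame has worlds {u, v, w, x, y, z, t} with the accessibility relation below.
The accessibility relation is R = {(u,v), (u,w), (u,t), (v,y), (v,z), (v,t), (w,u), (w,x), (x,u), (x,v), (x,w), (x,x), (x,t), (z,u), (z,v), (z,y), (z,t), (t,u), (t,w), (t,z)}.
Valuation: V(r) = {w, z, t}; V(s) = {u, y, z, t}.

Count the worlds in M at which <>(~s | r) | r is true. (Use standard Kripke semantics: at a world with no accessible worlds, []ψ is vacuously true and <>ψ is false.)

6

Let φ = <>(~s | r) | r. Evaluate φ at each world:
  u (successors {v, w, t}): φ is true.
  v (successors {y, z, t}): φ is true.
  w (successors {u, x}): φ is true.
  x (successors {u, v, w, x, t}): φ is true.
  y (successors ∅): φ is false.
  z (successors {u, v, y, t}): φ is true.
  t (successors {u, w, z}): φ is true.
For instance, at x:
  At x: <>(~s | r) is true, r is false, so <>(~s | r) | r is true.
    At x: <>(~s | r) requires ~s | r at some successor in {u, v, w, x, t}.
      ~s | r holds at v, so <>(~s | r) is true at x.
Satisfying worlds: {u, v, w, x, z, t}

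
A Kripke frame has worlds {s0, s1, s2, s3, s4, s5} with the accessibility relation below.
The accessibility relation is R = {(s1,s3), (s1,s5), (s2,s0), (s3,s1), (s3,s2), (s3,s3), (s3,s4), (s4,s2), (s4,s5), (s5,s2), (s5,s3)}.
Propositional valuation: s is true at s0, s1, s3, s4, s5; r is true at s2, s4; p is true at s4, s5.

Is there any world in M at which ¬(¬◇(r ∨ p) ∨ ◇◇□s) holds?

No

Let φ = ¬(¬◇(r ∨ p) ∨ ◇◇□s). Evaluate φ at each world:
  s0 (successors ∅): φ is false.
  s1 (successors {s3, s5}): φ is false.
  s2 (successors {s0}): φ is false.
  s3 (successors {s1, s2, s3, s4}): φ is false.
  s4 (successors {s2, s5}): φ is false.
  s5 (successors {s2, s3}): φ is false.
For instance, at s2:
  At s2: ¬◇(r ∨ p) ∨ ◇◇□s is true, so ¬(¬◇(r ∨ p) ∨ ◇◇□s) is false.
    At s2: ¬◇(r ∨ p) is true, ◇◇□s is false, so ¬◇(r ∨ p) ∨ ◇◇□s is true.
      At s2: ◇(r ∨ p) is false, so ¬◇(r ∨ p) is true.
      At s2: ◇◇□s requires ◇□s at some successor in {s0}.
        At s0: ◇□s is false.
      So ◇◇□s is false at s2.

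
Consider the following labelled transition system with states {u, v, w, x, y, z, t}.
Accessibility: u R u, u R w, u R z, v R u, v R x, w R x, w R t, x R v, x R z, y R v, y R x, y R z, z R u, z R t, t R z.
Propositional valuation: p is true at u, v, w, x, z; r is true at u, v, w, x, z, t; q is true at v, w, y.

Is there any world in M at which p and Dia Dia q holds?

Yes

Let φ = p and Dia Dia q. Evaluate φ at each world:
  u (successors {u, w, z}): φ is true.
  v (successors {u, x}): φ is true.
  w (successors {x, t}): φ is true.
  x (successors {v, z}): φ is false.
  y (successors {v, x, z}): φ is false.
  z (successors {u, t}): φ is true.
  t (successors {z}): φ is false.
Detail at u (witness):
  At u: p is true, Dia Dia q is true, so p and Dia Dia q is true.
    At u: Dia Dia q requires Dia q at some successor in {u, w, z}.
      Dia q holds at u, so Dia Dia q is true at u.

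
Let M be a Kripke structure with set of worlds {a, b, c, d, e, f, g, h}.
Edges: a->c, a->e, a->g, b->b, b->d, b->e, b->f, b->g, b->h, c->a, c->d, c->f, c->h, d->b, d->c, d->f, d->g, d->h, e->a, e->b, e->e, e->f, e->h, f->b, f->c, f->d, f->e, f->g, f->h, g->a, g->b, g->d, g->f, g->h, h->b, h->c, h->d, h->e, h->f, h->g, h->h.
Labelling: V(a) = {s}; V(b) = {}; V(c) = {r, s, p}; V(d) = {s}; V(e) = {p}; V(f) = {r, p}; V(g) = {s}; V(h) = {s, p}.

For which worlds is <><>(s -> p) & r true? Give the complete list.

c, f

Recall that <>ψ holds at a world iff ψ holds at some accessible world.
Let φ = <><>(s -> p) & r. Evaluate φ at each world:
  a (successors {c, e, g}): φ is false.
  b (successors {b, d, e, f, g, h}): φ is false.
  c (successors {a, d, f, h}): φ is true.
  d (successors {b, c, f, g, h}): φ is false.
  e (successors {a, b, e, f, h}): φ is false.
  f (successors {b, c, d, e, g, h}): φ is true.
  g (successors {a, b, d, f, h}): φ is false.
  h (successors {b, c, d, e, f, g, h}): φ is false.
For instance, at a:
  At a: <><>(s -> p) is true, r is false, so <><>(s -> p) & r is false.
    At a: <><>(s -> p) requires <>(s -> p) at some successor in {c, e, g}.
      <>(s -> p) holds at c, so <><>(s -> p) is true at a.
Satisfying worlds: {c, f}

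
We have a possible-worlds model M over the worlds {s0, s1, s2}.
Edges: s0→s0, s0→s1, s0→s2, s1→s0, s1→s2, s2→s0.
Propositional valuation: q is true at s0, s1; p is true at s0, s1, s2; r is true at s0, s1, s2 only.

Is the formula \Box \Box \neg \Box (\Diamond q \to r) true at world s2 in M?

At s2: \Box \Box \neg \Box (\Diamond q \to r) requires \Box \neg \Box (\Diamond q \to r) at every successor {s0}.
  \Box \neg \Box (\Diamond q \to r) fails at s0, so \Box \Box \neg \Box (\Diamond q \to r) is false at s2.
    At s0: \Box \neg \Box (\Diamond q \to r) requires \neg \Box (\Diamond q \to r) at every successor {s0, s1, s2}.
      \neg \Box (\Diamond q \to r) fails at s0, so \Box \neg \Box (\Diamond q \to r) is false at s0.

No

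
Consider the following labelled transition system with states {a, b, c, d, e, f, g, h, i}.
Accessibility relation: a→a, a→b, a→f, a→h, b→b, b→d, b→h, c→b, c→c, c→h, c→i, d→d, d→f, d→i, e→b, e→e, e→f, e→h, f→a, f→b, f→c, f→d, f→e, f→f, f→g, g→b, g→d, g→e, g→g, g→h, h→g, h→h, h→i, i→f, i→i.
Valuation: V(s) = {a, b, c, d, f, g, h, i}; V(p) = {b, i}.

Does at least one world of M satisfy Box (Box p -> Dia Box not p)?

Yes

Let φ = Box (Box p -> Dia Box not p). Evaluate φ at each world:
  a (successors {a, b, f, h}): φ is true.
  b (successors {b, d, h}): φ is true.
  c (successors {b, c, h, i}): φ is true.
  d (successors {d, f, i}): φ is true.
  e (successors {b, e, f, h}): φ is true.
  f (successors {a, b, c, d, e, f, g}): φ is true.
  g (successors {b, d, e, g, h}): φ is true.
  h (successors {g, h, i}): φ is true.
  i (successors {f, i}): φ is true.
Detail at a (witness):
  At a: Box (Box p -> Dia Box not p) requires Box p -> Dia Box not p at every successor {a, b, f, h}.
    At a: Box p -> Dia Box not p is true.
    At b: Box p -> Dia Box not p is true.
    At f: Box p -> Dia Box not p is true.
    At h: Box p -> Dia Box not p is true.
  So Box (Box p -> Dia Box not p) is true at a.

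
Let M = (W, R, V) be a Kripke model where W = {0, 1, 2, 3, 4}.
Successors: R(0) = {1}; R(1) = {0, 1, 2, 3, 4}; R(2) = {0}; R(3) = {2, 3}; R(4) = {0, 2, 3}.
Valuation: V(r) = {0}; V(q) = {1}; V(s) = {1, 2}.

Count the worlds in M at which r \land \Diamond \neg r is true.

1

Let φ = r \land \Diamond \neg r. Evaluate φ at each world:
  0 (successors {1}): φ is true.
  1 (successors {0, 1, 2, 3, 4}): φ is false.
  2 (successors {0}): φ is false.
  3 (successors {2, 3}): φ is false.
  4 (successors {0, 2, 3}): φ is false.
For instance, at 0:
  At 0: r is true, \Diamond \neg r is true, so r \land \Diamond \neg r is true.
    At 0: \Diamond \neg r requires \neg r at some successor in {1}.
      \neg r holds at 1, so \Diamond \neg r is true at 0.
Satisfying worlds: {0}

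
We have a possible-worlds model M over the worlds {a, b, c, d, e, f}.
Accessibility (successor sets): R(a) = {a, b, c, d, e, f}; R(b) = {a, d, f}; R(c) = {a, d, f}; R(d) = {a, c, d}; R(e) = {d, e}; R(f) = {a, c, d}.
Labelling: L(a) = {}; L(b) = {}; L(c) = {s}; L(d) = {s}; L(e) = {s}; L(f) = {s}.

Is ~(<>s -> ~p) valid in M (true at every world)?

No

Let φ = ~(<>s -> ~p). Evaluate φ at each world:
  a (successors {a, b, c, d, e, f}): φ is false.
  b (successors {a, d, f}): φ is false.
  c (successors {a, d, f}): φ is false.
  d (successors {a, c, d}): φ is false.
  e (successors {d, e}): φ is false.
  f (successors {a, c, d}): φ is false.
Detail at a (counterexample):
  At a: <>s -> ~p is true, so ~(<>s -> ~p) is false.
    At a: <>s is true, ~p is true, so <>s -> ~p is true.
      At a: <>s requires s at some successor in {a, b, c, d, e, f}.
        s holds at c, so <>s is true at a.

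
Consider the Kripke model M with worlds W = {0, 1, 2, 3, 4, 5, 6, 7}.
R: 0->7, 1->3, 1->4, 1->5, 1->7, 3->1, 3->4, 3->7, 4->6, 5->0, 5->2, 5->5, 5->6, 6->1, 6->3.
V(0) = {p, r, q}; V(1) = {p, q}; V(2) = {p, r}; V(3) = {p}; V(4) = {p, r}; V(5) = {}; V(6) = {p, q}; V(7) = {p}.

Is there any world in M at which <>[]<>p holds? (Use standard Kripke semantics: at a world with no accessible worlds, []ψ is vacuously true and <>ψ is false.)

Yes

Let φ = <>[]<>p. Evaluate φ at each world:
  0 (successors {7}): φ is true.
  1 (successors {3, 4, 5, 7}): φ is true.
  2 (successors ∅): φ is false.
  3 (successors {1, 4, 7}): φ is true.
  4 (successors {6}): φ is true.
  5 (successors {0, 2, 5, 6}): φ is true.
  6 (successors {1, 3}): φ is false.
  7 (successors ∅): φ is false.
Detail at 0 (witness):
  At 0: <>[]<>p requires []<>p at some successor in {7}.
    []<>p holds at 7, so <>[]<>p is true at 0.
      At 7: no accessible worlds, so []<>p holds vacuously.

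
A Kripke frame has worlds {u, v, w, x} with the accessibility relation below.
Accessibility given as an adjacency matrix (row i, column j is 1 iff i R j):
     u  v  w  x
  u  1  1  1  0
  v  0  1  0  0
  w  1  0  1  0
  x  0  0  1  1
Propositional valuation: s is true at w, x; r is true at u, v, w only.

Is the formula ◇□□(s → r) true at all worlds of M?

Yes

Let φ = ◇□□(s → r). Evaluate φ at each world:
  u (successors {u, v, w}): φ is true.
  v (successors {v}): φ is true.
  w (successors {u, w}): φ is true.
  x (successors {w, x}): φ is true.
For instance, at w:
  At w: ◇□□(s → r) requires □□(s → r) at some successor in {u, w}.
    □□(s → r) holds at u, so ◇□□(s → r) is true at w.
      At u: □□(s → r) requires □(s → r) at every successor {u, v, w}.
        At u: □(s → r) is true.
        At v: □(s → r) is true.
        At w: □(s → r) is true.
      So □□(s → r) is true at u.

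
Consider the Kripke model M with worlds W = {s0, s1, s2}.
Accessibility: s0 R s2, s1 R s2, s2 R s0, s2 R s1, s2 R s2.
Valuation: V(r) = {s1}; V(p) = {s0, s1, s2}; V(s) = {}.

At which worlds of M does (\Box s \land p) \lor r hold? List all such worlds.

s1

Let φ = (\Box s \land p) \lor r. Evaluate φ at each world:
  s0 (successors {s2}): φ is false.
  s1 (successors {s2}): φ is true.
  s2 (successors {s0, s1, s2}): φ is false.
For instance, at s2:
  At s2: \Box s \land p is false, r is false, so (\Box s \land p) \lor r is false.
    At s2: \Box s is false, p is true, so \Box s \land p is false.
      At s2: \Box s requires s at every successor {s0, s1, s2}.
        s fails at s0, so \Box s is false at s2.
Satisfying worlds: {s1}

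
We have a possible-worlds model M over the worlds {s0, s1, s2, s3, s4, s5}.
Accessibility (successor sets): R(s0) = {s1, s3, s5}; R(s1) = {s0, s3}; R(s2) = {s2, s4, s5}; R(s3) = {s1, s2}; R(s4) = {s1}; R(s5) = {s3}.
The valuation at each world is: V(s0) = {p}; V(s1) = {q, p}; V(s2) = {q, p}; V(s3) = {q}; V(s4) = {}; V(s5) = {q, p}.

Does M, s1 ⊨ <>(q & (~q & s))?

No

At s1: <>(q & (~q & s)) requires q & (~q & s) at some successor in {s0, s3}.
  At s0: q & (~q & s) is false.
  At s3: q & (~q & s) is false.
So <>(q & (~q & s)) is false at s1.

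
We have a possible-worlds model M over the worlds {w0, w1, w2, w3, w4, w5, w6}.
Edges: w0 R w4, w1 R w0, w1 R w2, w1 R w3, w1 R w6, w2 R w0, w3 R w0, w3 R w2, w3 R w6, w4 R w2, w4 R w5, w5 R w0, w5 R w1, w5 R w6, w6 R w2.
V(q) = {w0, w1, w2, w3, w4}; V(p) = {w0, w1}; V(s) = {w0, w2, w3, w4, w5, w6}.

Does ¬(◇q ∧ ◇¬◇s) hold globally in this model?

Let φ = ¬(◇q ∧ ◇¬◇s). Evaluate φ at each world:
  w0 (successors {w4}): φ is true.
  w1 (successors {w0, w2, w3, w6}): φ is true.
  w2 (successors {w0}): φ is true.
  w3 (successors {w0, w2, w6}): φ is true.
  w4 (successors {w2, w5}): φ is true.
  w5 (successors {w0, w1, w6}): φ is true.
  w6 (successors {w2}): φ is true.
For instance, at w2:
  At w2: ◇q ∧ ◇¬◇s is false, so ¬(◇q ∧ ◇¬◇s) is true.
    At w2: ◇q is true, ◇¬◇s is false, so ◇q ∧ ◇¬◇s is false.
      At w2: ◇q requires q at some successor in {w0}.
        q holds at w0, so ◇q is true at w2.
      At w2: ◇¬◇s requires ¬◇s at some successor in {w0}.
        At w0: ¬◇s is false.
      So ◇¬◇s is false at w2.

Yes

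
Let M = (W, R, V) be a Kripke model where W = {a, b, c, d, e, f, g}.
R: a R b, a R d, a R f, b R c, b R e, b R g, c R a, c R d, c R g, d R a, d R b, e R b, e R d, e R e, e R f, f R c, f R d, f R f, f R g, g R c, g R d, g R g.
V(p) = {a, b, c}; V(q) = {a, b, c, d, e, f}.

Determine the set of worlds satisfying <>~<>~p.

a, c, e, f, g

Let φ = <>~<>~p. Evaluate φ at each world:
  a (successors {b, d, f}): φ is true.
  b (successors {c, e, g}): φ is false.
  c (successors {a, d, g}): φ is true.
  d (successors {a, b}): φ is false.
  e (successors {b, d, e, f}): φ is true.
  f (successors {c, d, f, g}): φ is true.
  g (successors {c, d, g}): φ is true.
For instance, at f:
  At f: <>~<>~p requires ~<>~p at some successor in {c, d, f, g}.
    ~<>~p holds at d, so <>~<>~p is true at f.
      At d: <>~p is false, so ~<>~p is true.
Satisfying worlds: {a, c, e, f, g}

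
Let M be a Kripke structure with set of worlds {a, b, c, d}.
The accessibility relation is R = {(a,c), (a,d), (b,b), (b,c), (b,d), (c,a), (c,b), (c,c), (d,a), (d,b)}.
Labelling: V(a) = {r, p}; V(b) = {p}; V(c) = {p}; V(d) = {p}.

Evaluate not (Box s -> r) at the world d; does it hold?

Recall that Box ψ holds at a world iff ψ holds at every accessible world, and Dia ψ holds iff ψ holds at some accessible world.
At d: Box s -> r is true, so not (Box s -> r) is false.
  At d: Box s is false, r is false, so Box s -> r is true.
    At d: Box s requires s at every successor {a, b}.
      s fails at a, so Box s is false at d.

No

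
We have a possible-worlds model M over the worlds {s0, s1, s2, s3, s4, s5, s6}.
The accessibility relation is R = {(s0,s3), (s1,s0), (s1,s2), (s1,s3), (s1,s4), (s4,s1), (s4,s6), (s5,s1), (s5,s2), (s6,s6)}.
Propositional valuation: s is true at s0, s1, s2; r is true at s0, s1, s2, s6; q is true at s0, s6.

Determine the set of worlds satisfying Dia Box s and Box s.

Let φ = Dia Box s and Box s. Evaluate φ at each world:
  s0 (successors {s3}): φ is false.
  s1 (successors {s0, s2, s3, s4}): φ is false.
  s2 (successors ∅): φ is false.
  s3 (successors ∅): φ is false.
  s4 (successors {s1, s6}): φ is false.
  s5 (successors {s1, s2}): φ is true.
  s6 (successors {s6}): φ is false.
For instance, at s4:
  At s4: Dia Box s is false, Box s is false, so Dia Box s and Box s is false.
    At s4: Dia Box s requires Box s at some successor in {s1, s6}.
      At s1: Box s is false.
      At s6: Box s is false.
    So Dia Box s is false at s4.
    At s4: Box s requires s at every successor {s1, s6}.
      s fails at s6, so Box s is false at s4.
Satisfying worlds: {s5}

s5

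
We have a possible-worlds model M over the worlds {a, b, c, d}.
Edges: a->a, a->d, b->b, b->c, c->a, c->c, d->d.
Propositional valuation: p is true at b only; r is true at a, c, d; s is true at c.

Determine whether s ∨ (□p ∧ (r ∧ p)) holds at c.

Yes

At c: s is true, □p ∧ (r ∧ p) is false, so s ∨ (□p ∧ (r ∧ p)) is true.
  At c: □p is false, r ∧ p is false, so □p ∧ (r ∧ p) is false.
    At c: □p requires p at every successor {a, c}.
      p fails at a, so □p is false at c.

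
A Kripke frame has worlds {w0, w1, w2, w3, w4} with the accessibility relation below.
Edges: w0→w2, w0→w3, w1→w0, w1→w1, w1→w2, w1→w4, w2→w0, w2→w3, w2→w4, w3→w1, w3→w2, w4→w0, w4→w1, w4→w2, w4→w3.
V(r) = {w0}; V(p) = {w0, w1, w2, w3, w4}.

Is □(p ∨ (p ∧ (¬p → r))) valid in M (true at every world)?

Yes

Recall that □ψ holds at a world iff ψ holds at every accessible world, and ◇ψ holds iff ψ holds at some accessible world.
Let φ = □(p ∨ (p ∧ (¬p → r))). Evaluate φ at each world:
  w0 (successors {w2, w3}): φ is true.
  w1 (successors {w0, w1, w2, w4}): φ is true.
  w2 (successors {w0, w3, w4}): φ is true.
  w3 (successors {w1, w2}): φ is true.
  w4 (successors {w0, w1, w2, w3}): φ is true.
For instance, at w0:
  At w0: □(p ∨ (p ∧ (¬p → r))) requires p ∨ (p ∧ (¬p → r)) at every successor {w2, w3}.
    At w2: p ∨ (p ∧ (¬p → r)) is true.
    At w3: p ∨ (p ∧ (¬p → r)) is true.
  So □(p ∨ (p ∧ (¬p → r))) is true at w0.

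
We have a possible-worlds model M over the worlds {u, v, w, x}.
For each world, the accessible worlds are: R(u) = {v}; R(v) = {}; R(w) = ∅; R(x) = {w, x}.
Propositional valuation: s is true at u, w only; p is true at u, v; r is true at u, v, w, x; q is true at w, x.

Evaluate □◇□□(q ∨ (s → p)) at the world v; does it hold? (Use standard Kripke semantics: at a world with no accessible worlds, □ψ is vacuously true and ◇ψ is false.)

At v: no accessible worlds, so □◇□□(q ∨ (s → p)) holds vacuously.

Yes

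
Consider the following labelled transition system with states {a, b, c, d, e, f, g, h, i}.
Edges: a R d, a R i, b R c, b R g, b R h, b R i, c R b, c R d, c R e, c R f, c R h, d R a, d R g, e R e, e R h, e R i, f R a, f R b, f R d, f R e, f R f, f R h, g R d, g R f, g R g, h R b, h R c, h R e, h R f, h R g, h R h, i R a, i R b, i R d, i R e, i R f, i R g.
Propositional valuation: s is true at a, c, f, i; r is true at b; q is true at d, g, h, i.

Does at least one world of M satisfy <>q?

Yes

Recall that <>ψ holds at a world iff ψ holds at some accessible world.
Let φ = <>q. Evaluate φ at each world:
  a (successors {d, i}): φ is true.
  b (successors {c, g, h, i}): φ is true.
  c (successors {b, d, e, f, h}): φ is true.
  d (successors {a, g}): φ is true.
  e (successors {e, h, i}): φ is true.
  f (successors {a, b, d, e, f, h}): φ is true.
  g (successors {d, f, g}): φ is true.
  h (successors {b, c, e, f, g, h}): φ is true.
  i (successors {a, b, d, e, f, g}): φ is true.
Detail at a (witness):
  At a: <>q requires q at some successor in {d, i}.
    q holds at d, so <>q is true at a.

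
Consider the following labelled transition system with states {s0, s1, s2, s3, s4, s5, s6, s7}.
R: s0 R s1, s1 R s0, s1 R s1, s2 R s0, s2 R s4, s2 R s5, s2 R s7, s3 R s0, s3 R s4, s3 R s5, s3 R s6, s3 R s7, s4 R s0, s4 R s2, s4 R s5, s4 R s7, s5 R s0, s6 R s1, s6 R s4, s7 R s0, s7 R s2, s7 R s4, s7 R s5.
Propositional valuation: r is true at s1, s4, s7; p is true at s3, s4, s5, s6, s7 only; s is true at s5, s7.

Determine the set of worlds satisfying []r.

Recall that []ψ holds at a world iff ψ holds at every accessible world, and <>ψ holds iff ψ holds at some accessible world.
Let φ = []r. Evaluate φ at each world:
  s0 (successors {s1}): φ is true.
  s1 (successors {s0, s1}): φ is false.
  s2 (successors {s0, s4, s5, s7}): φ is false.
  s3 (successors {s0, s4, s5, s6, s7}): φ is false.
  s4 (successors {s0, s2, s5, s7}): φ is false.
  s5 (successors {s0}): φ is false.
  s6 (successors {s1, s4}): φ is true.
  s7 (successors {s0, s2, s4, s5}): φ is false.
For instance, at s0:
  At s0: []r requires r at every successor {s1}.
    At s1: r is true.
  So []r is true at s0.
Satisfying worlds: {s0, s6}

s0, s6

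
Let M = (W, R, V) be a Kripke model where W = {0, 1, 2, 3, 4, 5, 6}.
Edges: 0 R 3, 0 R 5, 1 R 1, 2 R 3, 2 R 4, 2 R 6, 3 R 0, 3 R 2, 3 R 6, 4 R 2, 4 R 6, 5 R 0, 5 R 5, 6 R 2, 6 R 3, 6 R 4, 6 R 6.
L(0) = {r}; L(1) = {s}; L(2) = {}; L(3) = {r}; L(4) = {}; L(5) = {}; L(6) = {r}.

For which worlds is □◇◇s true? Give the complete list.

1

Let φ = □◇◇s. Evaluate φ at each world:
  0 (successors {3, 5}): φ is false.
  1 (successors {1}): φ is true.
  2 (successors {3, 4, 6}): φ is false.
  3 (successors {0, 2, 6}): φ is false.
  4 (successors {2, 6}): φ is false.
  5 (successors {0, 5}): φ is false.
  6 (successors {2, 3, 4, 6}): φ is false.
For instance, at 0:
  At 0: □◇◇s requires ◇◇s at every successor {3, 5}.
    ◇◇s fails at 3, so □◇◇s is false at 0.
      At 3: ◇◇s requires ◇s at some successor in {0, 2, 6}.
        At 0: ◇s is false.
        At 2: ◇s is false.
        At 6: ◇s is false.
      So ◇◇s is false at 3.
Satisfying worlds: {1}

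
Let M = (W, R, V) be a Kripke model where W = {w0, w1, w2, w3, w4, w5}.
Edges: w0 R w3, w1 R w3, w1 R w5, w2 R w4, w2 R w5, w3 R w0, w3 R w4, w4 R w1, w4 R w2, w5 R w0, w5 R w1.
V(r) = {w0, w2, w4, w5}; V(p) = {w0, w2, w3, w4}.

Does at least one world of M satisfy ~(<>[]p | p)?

No

Let φ = ~(<>[]p | p). Evaluate φ at each world:
  w0 (successors {w3}): φ is false.
  w1 (successors {w3, w5}): φ is false.
  w2 (successors {w4, w5}): φ is false.
  w3 (successors {w0, w4}): φ is false.
  w4 (successors {w1, w2}): φ is false.
  w5 (successors {w0, w1}): φ is false.
For instance, at w0:
  At w0: <>[]p | p is true, so ~(<>[]p | p) is false.
    At w0: <>[]p is true, p is true, so <>[]p | p is true.
      At w0: <>[]p requires []p at some successor in {w3}.
        []p holds at w3, so <>[]p is true at w0.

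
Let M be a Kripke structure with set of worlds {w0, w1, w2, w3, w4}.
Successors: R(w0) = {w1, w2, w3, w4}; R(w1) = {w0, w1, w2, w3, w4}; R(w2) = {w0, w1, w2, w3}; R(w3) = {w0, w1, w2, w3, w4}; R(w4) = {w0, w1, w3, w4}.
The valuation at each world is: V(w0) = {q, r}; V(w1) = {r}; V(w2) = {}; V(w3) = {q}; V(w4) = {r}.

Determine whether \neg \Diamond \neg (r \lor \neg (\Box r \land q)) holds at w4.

At w4: \Diamond \neg (r \lor \neg (\Box r \land q)) is false, so \neg \Diamond \neg (r \lor \neg (\Box r \land q)) is true.
  At w4: \Diamond \neg (r \lor \neg (\Box r \land q)) requires \neg (r \lor \neg (\Box r \land q)) at some successor in {w0, w1, w3, w4}.
    At w0: \neg (r \lor \neg (\Box r \land q)) is false.
    At w1: \neg (r \lor \neg (\Box r \land q)) is false.
    At w3: \neg (r \lor \neg (\Box r \land q)) is false.
    At w4: \neg (r \lor \neg (\Box r \land q)) is false.
  So \Diamond \neg (r \lor \neg (\Box r \land q)) is false at w4.

Yes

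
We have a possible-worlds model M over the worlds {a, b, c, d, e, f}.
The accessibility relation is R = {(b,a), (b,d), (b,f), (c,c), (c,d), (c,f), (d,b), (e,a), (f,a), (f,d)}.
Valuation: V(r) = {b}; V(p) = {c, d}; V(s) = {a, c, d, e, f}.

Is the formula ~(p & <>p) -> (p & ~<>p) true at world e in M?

No

At e: ~(p & <>p) is true, p & ~<>p is false, so ~(p & <>p) -> (p & ~<>p) is false.
  At e: p & <>p is false, so ~(p & <>p) is true.
    At e: p is false, <>p is false, so p & <>p is false.
      At e: <>p requires p at some successor in {a}.
        At a: p is false.
      So <>p is false at e.
  At e: p is false, ~<>p is true, so p & ~<>p is false.
    At e: <>p is false, so ~<>p is true.
      At e: <>p requires p at some successor in {a}.
        At a: p is false.
      So <>p is false at e.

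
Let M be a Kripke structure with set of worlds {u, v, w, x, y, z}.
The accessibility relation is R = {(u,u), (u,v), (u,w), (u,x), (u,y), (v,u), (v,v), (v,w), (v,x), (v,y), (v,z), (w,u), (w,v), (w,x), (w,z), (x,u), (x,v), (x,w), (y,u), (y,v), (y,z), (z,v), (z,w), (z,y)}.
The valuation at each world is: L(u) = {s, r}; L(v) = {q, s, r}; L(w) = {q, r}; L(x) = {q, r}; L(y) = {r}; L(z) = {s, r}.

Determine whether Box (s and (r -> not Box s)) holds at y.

Yes

At y: Box (s and (r -> not Box s)) requires s and (r -> not Box s) at every successor {u, v, z}.
    At u: s is true, r -> not Box s is true, so s and (r -> not Box s) is true.
      At u: r is true, not Box s is true, so r -> not Box s is true.
    At v: s is true, r -> not Box s is true, so s and (r -> not Box s) is true.
      At v: r is true, not Box s is true, so r -> not Box s is true.
    At z: s is true, r -> not Box s is true, so s and (r -> not Box s) is true.
      At z: r is true, not Box s is true, so r -> not Box s is true.
So Box (s and (r -> not Box s)) is true at y.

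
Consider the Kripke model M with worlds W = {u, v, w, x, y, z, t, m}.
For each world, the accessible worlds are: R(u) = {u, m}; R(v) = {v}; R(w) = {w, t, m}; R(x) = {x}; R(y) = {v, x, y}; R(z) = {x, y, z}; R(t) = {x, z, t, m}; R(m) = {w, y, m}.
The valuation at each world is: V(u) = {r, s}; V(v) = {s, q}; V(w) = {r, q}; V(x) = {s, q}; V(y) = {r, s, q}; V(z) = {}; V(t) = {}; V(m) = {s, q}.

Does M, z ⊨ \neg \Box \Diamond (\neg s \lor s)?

At z: \Box \Diamond (\neg s \lor s) is true, so \neg \Box \Diamond (\neg s \lor s) is false.
  At z: \Box \Diamond (\neg s \lor s) requires \Diamond (\neg s \lor s) at every successor {x, y, z}.
      At x: \Diamond (\neg s \lor s) requires \neg s \lor s at some successor in {x}.
        \neg s \lor s holds at x, so \Diamond (\neg s \lor s) is true at x.
      At y: \Diamond (\neg s \lor s) requires \neg s \lor s at some successor in {v, x, y}.
        \neg s \lor s holds at v, so \Diamond (\neg s \lor s) is true at y.
      At z: \Diamond (\neg s \lor s) requires \neg s \lor s at some successor in {x, y, z}.
        \neg s \lor s holds at x, so \Diamond (\neg s \lor s) is true at z.
  So \Box \Diamond (\neg s \lor s) is true at z.

No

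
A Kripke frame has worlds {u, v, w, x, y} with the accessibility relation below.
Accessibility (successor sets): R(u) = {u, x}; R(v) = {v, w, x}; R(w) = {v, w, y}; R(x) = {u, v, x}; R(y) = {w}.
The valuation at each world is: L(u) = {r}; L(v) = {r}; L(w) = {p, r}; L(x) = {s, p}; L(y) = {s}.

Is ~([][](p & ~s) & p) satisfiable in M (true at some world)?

Recall that []ψ holds at a world iff ψ holds at every accessible world, and <>ψ holds iff ψ holds at some accessible world.
Let φ = ~([][](p & ~s) & p). Evaluate φ at each world:
  u (successors {u, x}): φ is true.
  v (successors {v, w, x}): φ is true.
  w (successors {v, w, y}): φ is true.
  x (successors {u, v, x}): φ is true.
  y (successors {w}): φ is true.
Detail at u (witness):
  At u: [][](p & ~s) & p is false, so ~([][](p & ~s) & p) is true.
    At u: [][](p & ~s) is false, p is false, so [][](p & ~s) & p is false.
      At u: [][](p & ~s) requires [](p & ~s) at every successor {u, x}.
        [](p & ~s) fails at u, so [][](p & ~s) is false at u.

Yes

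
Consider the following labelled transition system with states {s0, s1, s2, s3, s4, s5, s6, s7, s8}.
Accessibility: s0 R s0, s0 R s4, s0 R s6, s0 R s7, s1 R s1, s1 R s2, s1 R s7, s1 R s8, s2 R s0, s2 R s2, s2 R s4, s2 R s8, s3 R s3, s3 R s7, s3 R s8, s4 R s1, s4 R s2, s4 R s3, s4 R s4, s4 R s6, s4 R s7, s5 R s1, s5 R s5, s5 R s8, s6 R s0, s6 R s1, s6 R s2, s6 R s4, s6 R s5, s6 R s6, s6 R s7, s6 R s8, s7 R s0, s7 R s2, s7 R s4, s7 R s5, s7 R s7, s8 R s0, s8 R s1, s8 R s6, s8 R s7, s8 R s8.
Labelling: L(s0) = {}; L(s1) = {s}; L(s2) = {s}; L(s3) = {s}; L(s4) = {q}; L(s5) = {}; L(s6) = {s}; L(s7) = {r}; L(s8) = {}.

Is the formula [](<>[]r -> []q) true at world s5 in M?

Yes

Recall that []ψ holds at a world iff ψ holds at every accessible world, and <>ψ holds iff ψ holds at some accessible world.
At s5: [](<>[]r -> []q) requires <>[]r -> []q at every successor {s1, s5, s8}.
    At s1: <>[]r is false, []q is false, so <>[]r -> []q is true.
      At s1: <>[]r requires []r at some successor in {s1, s2, s7, s8}.
        At s1: []r is false.
        At s2: []r is false.
        At s7: []r is false.
        At s8: []r is false.
      So <>[]r is false at s1.
      At s1: []q requires q at every successor {s1, s2, s7, s8}.
        q fails at s1, so []q is false at s1.
    At s5: <>[]r is false, []q is false, so <>[]r -> []q is true.
      At s5: <>[]r requires []r at some successor in {s1, s5, s8}.
        At s1: []r is false.
        At s5: []r is false.
        At s8: []r is false.
      So <>[]r is false at s5.
      At s5: []q requires q at every successor {s1, s5, s8}.
        q fails at s1, so []q is false at s5.
    At s8: <>[]r is false, []q is false, so <>[]r -> []q is true.
      At s8: <>[]r requires []r at some successor in {s0, s1, s6, s7, s8}.
        At s0: []r is false.
        At s1: []r is false.
        At s6: []r is false.
        At s7: []r is false.
        At s8: []r is false.
      So <>[]r is false at s8.
      At s8: []q requires q at every successor {s0, s1, s6, s7, s8}.
        q fails at s0, so []q is false at s8.
So [](<>[]r -> []q) is true at s5.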